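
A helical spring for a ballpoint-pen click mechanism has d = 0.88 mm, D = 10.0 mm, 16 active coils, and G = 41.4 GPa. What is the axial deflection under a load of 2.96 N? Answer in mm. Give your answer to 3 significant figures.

15.3 mm

k = Gd⁴/(8D³N_a) = (41.4×10³)(0.88⁴)/(8·10.0³·16) = 0.19396 N/mm
δ = F/k = 2.96 / 0.19396 = 15.261 mm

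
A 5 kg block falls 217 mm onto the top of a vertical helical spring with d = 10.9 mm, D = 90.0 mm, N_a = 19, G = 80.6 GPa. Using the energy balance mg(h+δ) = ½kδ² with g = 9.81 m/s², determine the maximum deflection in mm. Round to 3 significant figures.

50.6 mm

k = Gd⁴/(8D³N_a) = (80.6×10³)(10.9⁴)/(8·90.0³·19) = 10.268 N/mm
W = mg = 5 × 9.81 = 49.05 N
½kδ² − Wδ − Wh = 0 → δ = (W + √(W² + 2kWh))/k
δ = (49.05 + √(2405.9 + 218574))/10.268 = (49.05 + 470.09)/10.268 = 50.56 mm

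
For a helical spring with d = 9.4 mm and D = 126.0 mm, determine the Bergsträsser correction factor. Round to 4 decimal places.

C = D/d = 126.0/9.4 = 13.4043
K_B = (4C+2)/(4C−3) = 55.617/50.617 = 1.0988

1.0988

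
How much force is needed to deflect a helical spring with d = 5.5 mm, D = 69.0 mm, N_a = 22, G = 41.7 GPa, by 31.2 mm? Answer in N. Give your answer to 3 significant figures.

k = Gd⁴/(8D³N_a) = (41.7×10³)(5.5⁴)/(8·69.0³·22) = 0.65997 N/mm
F = k·δ = 0.65997 × 31.2 = 20.591 N

20.6 N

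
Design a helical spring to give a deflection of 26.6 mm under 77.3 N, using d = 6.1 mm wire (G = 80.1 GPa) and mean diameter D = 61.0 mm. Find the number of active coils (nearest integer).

Required rate k = F/δ = 77.3/26.6 = 2.906 N/mm
N_a = Gd⁴/(8D³k) = (80.1×10³ × 6.1⁴)/(8 × 61.0³ × 2.906)
    = 1.10905e+08 / 5.27688e+06 = 21.02 → 21 coils

21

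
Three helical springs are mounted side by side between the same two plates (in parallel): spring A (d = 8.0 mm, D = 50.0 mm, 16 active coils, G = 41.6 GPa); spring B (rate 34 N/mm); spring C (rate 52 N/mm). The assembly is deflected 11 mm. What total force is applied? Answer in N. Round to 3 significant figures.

k_A = Gd⁴/(8D³N_a) = (41.6×10³)(8.0⁴)/(8·50.0³·16) = 10.65 N/mm
Parallel: k_eq = 10.65 + 34 + 52 = 96.65 N/mm
F = k_eq·δ = 96.65·11 = 1063.1 N

1060 N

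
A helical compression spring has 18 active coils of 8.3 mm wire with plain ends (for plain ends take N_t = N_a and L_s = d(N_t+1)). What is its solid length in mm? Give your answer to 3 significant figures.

plain ends: N_t = N_a = 18
L_s = d·(N_t+1) = 8.3 × 19 = 157.7 mm

158 mm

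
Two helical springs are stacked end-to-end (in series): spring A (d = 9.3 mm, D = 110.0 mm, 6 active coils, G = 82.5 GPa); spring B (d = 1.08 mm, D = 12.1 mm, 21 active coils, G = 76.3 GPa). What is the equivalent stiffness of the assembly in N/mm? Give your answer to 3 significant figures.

0.337 N/mm

k_A = Gd⁴/(8D³N_a) = (82.5×10³)(9.3⁴)/(8·110.0³·6) = 9.6598 N/mm
k_B = Gd⁴/(8D³N_a) = (76.3×10³)(1.08⁴)/(8·12.1³·21) = 0.34878 N/mm
Series: 1/k_eq = 1/9.6598 + 1/0.34878 = 2.9706; k_eq = 0.33663 N/mm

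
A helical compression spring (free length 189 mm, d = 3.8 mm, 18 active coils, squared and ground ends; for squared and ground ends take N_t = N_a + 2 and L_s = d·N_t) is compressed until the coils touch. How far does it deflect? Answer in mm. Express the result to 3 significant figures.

N_t = 20; L_s = 3.8·20 = 76 mm
δ_solid = L₀ − L_s = 189 − 76 = 113 mm

113 mm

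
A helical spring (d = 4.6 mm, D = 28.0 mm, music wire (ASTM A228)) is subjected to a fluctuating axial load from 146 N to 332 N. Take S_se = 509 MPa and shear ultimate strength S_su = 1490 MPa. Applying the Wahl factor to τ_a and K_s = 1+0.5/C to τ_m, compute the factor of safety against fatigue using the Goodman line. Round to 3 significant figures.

C = D/d = 28.0/4.6 = 6.0870; K_W = (4C−1)/(4C−4)+0.615/C = 1.2485; K_s = 1+0.5/C = 1.0821
F_a = (F_max−F_min)/2 = 93 N; F_m = (F_max+F_min)/2 = 239 N
τ_a = K_W·8F_aD/(πd³) = 1.2485 × 68.125 = 85.052 MPa
τ_m = K_s·8F_mD/(πd³) = 1.0821 × 175.07 = 189.46 MPa
Goodman: 1/n_f = τ_a/S_se + τ_m/S_su = 85.052/509 + 189.46/1490 = 0.16710 + 0.12715 = 0.29425
n_f = 1/0.29425 = 3.398

3.40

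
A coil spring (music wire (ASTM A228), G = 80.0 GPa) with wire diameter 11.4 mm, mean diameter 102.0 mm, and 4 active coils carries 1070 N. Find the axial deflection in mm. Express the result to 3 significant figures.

k = Gd⁴/(8D³N_a) = (80.0×10³)(11.4⁴)/(8·102.0³·4) = 39.789 N/mm
δ = F/k = 1070 / 39.789 = 26.892 mm

26.9 mm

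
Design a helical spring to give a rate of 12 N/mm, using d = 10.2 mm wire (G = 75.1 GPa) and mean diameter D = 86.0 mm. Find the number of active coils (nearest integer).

N_a = Gd⁴/(8D³k) = (75.1×10³ × 10.2⁴)/(8 × 86.0³ × 12)
    = 8.12907e+08 / 6.10614e+07 = 13.31 → 13 coils

13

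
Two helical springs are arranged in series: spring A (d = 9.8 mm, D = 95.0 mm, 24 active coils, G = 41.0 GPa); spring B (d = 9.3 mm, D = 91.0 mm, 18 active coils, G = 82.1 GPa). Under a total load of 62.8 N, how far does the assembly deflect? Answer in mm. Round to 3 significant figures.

38.4 mm

k_A = Gd⁴/(8D³N_a) = (41.0×10³)(9.8⁴)/(8·95.0³·24) = 2.2973 N/mm
k_B = Gd⁴/(8D³N_a) = (82.1×10³)(9.3⁴)/(8·91.0³·18) = 5.6596 N/mm
Series: 1/k_eq = 1/2.2973 + 1/5.6596 = 0.61199; k_eq = 1.634 N/mm
δ = F/k_eq = 62.8/1.634 = 38.433 mm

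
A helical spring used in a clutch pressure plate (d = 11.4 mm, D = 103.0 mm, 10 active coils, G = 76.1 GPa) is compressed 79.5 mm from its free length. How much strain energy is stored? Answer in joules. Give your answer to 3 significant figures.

46.5 J

k = Gd⁴/(8D³N_a) = (76.1×10³)(11.4⁴)/(8·103.0³·10) = 14.703 N/mm
U = ½kδ² = 0.5 × 14.703 × 79.5² = 46463 N·mm = 46.463 J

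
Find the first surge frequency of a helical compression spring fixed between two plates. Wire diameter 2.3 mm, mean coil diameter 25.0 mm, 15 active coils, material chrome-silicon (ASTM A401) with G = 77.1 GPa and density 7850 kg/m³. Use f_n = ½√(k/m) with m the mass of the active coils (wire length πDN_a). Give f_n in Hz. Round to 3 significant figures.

86.5 Hz

k = Gd⁴/(8D³N_a) = (77.1×10³)(2.3⁴)/(8·25.0³·15) = 1.1507 N/mm = 1150.7 N/m
Wire length L = πDN_a = π·25.0·15 = 1178.1 mm
m = ρ·(πd²/4)·L = 7850 × 4.1548×10⁻⁶ m² × 1.1781 m = 0.038423 kg
f_n = ½√(k/m) = 0.5·√(1150.7/0.038423) = 0.5·√(29948) = 86.527 Hz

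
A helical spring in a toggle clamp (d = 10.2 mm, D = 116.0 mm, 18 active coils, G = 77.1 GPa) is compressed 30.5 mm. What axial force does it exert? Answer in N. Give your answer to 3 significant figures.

k = Gd⁴/(8D³N_a) = (77.1×10³)(10.2⁴)/(8·116.0³·18) = 3.7129 N/mm
F = k·δ = 3.7129 × 30.5 = 113.24 N

113 N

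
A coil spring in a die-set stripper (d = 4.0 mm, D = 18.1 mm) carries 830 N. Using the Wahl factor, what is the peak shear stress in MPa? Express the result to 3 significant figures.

806 MPa

Spring index C = D/d = 18.1/4.0 = 4.5250
K_W = (4C−1)/(4C−4) + 0.615/C = 17.100/14.100 + 0.1359 = 1.3487
τ₀ = 8FD/(πd³) = 8·830·18.1/(π·4.0³) = 120184/201.06 = 597.75 MPa
τ_max = K·τ₀ = 1.3487 × 597.75 = 806.17 MPa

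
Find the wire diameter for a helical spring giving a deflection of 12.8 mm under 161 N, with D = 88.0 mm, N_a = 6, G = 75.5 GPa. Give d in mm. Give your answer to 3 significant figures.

8.59 mm

Required rate k = F/δ = 161/12.8 = 12.578 N/mm
d = (8D³N_a·k / G)^(1/4) = (8·88.0³·6·12.578 / (75.5×10³))^0.25
  = (5449.5)^0.25 = 8.5919 mm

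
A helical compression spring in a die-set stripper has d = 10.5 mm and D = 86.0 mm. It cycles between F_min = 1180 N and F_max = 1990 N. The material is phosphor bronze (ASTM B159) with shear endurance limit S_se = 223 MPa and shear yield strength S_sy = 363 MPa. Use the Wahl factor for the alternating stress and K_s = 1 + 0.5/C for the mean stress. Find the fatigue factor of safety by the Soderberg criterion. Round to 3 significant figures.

C = D/d = 86.0/10.5 = 8.1905; K_W = (4C−1)/(4C−4)+0.615/C = 1.1794; K_s = 1+0.5/C = 1.0610
F_a = (F_max−F_min)/2 = 405 N; F_m = (F_max+F_min)/2 = 1585 N
τ_a = K_W·8F_aD/(πd³) = 1.1794 × 76.617 = 90.362 MPa
τ_m = K_s·8F_mD/(πd³) = 1.0610 × 299.85 = 318.15 MPa
Soderberg: 1/n_f = τ_a/S_se + τ_m/S_sy = 90.362/223 + 318.15/363 = 0.40521 + 0.87645 = 1.2817
n_f = 1/1.2817 = 0.7802

0.780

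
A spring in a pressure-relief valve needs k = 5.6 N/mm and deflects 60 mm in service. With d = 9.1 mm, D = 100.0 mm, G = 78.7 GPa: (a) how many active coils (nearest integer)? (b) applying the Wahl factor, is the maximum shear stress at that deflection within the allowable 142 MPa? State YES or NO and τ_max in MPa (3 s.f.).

(a) 12 coils; (b) YES, τ_max = 129 MPa

N_a = Gd⁴/(8D³k) = (78.7×10³)(9.1⁴)/(8·100.0³·5.6) = 12.05 → N_a = 12
Actual rate k = Gd⁴/(8D³·12) = 5.6217 N/mm
Working load F = kδ = 5.6217·60 = 337.3 N
C = 100.0/9.1 = 10.9890; K_W = (4C−1)/(4C−4)+0.615/C = 1.1310
τ_max = K_W·8FD/(πd³) = 1.1310·113.98 = 128.92 MPa
τ_max ≤ 142 MPa → acceptable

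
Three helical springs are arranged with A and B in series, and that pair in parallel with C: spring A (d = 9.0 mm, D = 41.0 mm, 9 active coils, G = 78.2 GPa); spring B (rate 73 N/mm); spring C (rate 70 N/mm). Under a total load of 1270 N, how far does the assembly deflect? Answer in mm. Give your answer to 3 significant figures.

11.3 mm

k_A = Gd⁴/(8D³N_a) = (78.2×10³)(9.0⁴)/(8·41.0³·9) = 103.39 N/mm
Springs A,B series: k_AB = 1/(1/103.39+1/73) = 42.789 N/mm; parallel with C: k_eq = 42.789+70 = 112.79 N/mm
δ = F/k_eq = 1270/112.79 = 11.26 mm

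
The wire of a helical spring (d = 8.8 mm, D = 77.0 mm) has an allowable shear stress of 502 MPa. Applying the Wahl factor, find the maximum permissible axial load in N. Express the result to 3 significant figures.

1490 N

C = D/d = 77.0/8.8 = 8.7500
K_W = (4C−1)/(4C−4) + 0.615/C = 34.000/31.000 + 0.0703 = 1.1671
τ_max = K·8FD/(πd³) → F_max = τ_allow·πd³/(8DK)
F_max = 502·π·8.8³/(8·77.0·1.1671) = 1.0747e+06/718.91 = 1495 N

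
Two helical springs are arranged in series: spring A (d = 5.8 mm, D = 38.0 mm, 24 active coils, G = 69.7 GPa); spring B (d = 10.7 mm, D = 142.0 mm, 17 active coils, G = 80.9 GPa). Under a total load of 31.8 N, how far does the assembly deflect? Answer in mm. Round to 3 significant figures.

15.9 mm

k_A = Gd⁴/(8D³N_a) = (69.7×10³)(5.8⁴)/(8·38.0³·24) = 7.4867 N/mm
k_B = Gd⁴/(8D³N_a) = (80.9×10³)(10.7⁴)/(8·142.0³·17) = 2.7232 N/mm
Series: 1/k_eq = 1/7.4867 + 1/2.7232 = 0.50078; k_eq = 1.9969 N/mm
δ = F/k_eq = 31.8/1.9969 = 15.925 mm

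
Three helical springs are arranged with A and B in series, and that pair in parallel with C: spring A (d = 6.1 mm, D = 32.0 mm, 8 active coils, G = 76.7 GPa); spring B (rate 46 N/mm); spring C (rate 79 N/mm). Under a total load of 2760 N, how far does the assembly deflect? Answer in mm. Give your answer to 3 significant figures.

26.8 mm

k_A = Gd⁴/(8D³N_a) = (76.7×10³)(6.1⁴)/(8·32.0³·8) = 50.639 N/mm
Springs A,B series: k_AB = 1/(1/50.639+1/46) = 24.104 N/mm; parallel with C: k_eq = 24.104+79 = 103.1 N/mm
δ = F/k_eq = 2760/103.1 = 26.769 mm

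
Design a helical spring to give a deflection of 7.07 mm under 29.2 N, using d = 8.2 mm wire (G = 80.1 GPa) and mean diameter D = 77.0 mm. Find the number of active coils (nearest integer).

Required rate k = F/δ = 29.2/7.07 = 4.1301 N/mm
N_a = Gd⁴/(8D³k) = (80.1×10³ × 8.2⁴)/(8 × 77.0³ × 4.1301)
    = 3.6215e+08 / 1.50843e+07 = 24.01 → 24 coils

24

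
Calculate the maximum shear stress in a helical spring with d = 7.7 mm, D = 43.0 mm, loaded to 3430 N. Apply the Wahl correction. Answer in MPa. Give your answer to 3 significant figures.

Spring index C = D/d = 43.0/7.7 = 5.5844
K_W = (4C−1)/(4C−4) + 0.615/C = 21.338/18.338 + 0.1101 = 1.2737
τ₀ = 8FD/(πd³) = 8·3430·43.0/(π·7.7³) = 1.17992e+06/1434.2 = 822.68 MPa
τ_max = K·τ₀ = 1.2737 × 822.68 = 1047.9 MPa

1050 MPa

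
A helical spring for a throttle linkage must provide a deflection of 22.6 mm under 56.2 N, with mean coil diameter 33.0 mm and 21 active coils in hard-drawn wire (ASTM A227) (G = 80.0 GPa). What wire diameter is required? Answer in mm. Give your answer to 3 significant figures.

Required rate k = F/δ = 56.2/22.6 = 2.4867 N/mm
d = (8D³N_a·k / G)^(1/4) = (8·33.0³·21·2.4867 / (80.0×10³))^0.25
  = (187.67)^0.25 = 3.7012 mm

3.70 mm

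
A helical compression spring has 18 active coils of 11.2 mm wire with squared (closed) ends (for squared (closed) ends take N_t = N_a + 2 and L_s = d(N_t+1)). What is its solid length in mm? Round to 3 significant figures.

squared (closed) ends: N_t = N_a + 2 = 18 + 2 = 20
L_s = d·(N_t+1) = 11.2 × 21 = 235.2 mm

235 mm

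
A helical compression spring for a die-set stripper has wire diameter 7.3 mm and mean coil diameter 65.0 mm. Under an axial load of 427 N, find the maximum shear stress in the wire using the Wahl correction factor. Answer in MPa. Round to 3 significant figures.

Spring index C = D/d = 65.0/7.3 = 8.9041
K_W = (4C−1)/(4C−4) + 0.615/C = 34.616/31.616 + 0.0691 = 1.1640
τ₀ = 8FD/(πd³) = 8·427·65.0/(π·7.3³) = 222040/1222.1 = 181.68 MPa
τ_max = K·τ₀ = 1.1640 × 181.68 = 211.47 MPa

211 MPa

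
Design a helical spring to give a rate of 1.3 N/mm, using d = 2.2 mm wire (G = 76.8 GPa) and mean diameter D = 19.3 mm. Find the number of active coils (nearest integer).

24

N_a = Gd⁴/(8D³k) = (76.8×10³ × 2.2⁴)/(8 × 19.3³ × 1.3)
    = 1.79909e+06 / 74766.2 = 24.06 → 24 coils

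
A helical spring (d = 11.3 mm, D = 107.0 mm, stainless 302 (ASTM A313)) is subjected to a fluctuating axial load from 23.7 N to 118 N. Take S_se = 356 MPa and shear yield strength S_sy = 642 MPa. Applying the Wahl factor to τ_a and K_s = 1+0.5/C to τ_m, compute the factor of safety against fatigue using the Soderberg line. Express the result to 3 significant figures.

19.7

C = D/d = 107.0/11.3 = 9.4690; K_W = (4C−1)/(4C−4)+0.615/C = 1.1535; K_s = 1+0.5/C = 1.0528
F_a = (F_max−F_min)/2 = 47.15 N; F_m = (F_max+F_min)/2 = 70.85 N
τ_a = K_W·8F_aD/(πd³) = 1.1535 × 8.9037 = 10.27 MPa
τ_m = K_s·8F_mD/(πd³) = 1.0528 × 13.379 = 14.086 MPa
Soderberg: 1/n_f = τ_a/S_se + τ_m/S_sy = 10.27/356 + 14.086/642 = 0.02885 + 0.02194 = 0.05079
n_f = 1/0.05079 = 19.69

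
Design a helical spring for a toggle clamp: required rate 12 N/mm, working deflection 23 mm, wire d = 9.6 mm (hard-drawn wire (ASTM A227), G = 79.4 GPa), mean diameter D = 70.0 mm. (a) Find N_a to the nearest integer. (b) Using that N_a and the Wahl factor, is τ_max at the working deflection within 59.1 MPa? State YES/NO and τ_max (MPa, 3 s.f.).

N_a = Gd⁴/(8D³k) = (79.4×10³)(9.6⁴)/(8·70.0³·12) = 20.48 → N_a = 20
Actual rate k = Gd⁴/(8D³·20) = 12.288 N/mm
Working load F = kδ = 12.288·23 = 282.63 N
C = 70.0/9.6 = 7.2917; K_W = (4C−1)/(4C−4)+0.615/C = 1.2035
τ_max = K_W·8FD/(πd³) = 1.2035·56.943 = 68.534 MPa
τ_max > 59.1 MPa → exceeds allowable

(a) 20 coils; (b) NO, τ_max = 68.5 MPa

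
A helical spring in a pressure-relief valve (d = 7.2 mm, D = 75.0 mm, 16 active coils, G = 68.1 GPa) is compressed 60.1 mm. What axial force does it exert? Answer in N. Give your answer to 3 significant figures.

204 N

k = Gd⁴/(8D³N_a) = (68.1×10³)(7.2⁴)/(8·75.0³·16) = 3.3891 N/mm
F = k·δ = 3.3891 × 60.1 = 203.68 N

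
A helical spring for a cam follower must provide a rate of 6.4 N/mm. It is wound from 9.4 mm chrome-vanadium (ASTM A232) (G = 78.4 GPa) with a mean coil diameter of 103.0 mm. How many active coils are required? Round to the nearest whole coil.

N_a = Gd⁴/(8D³k) = (78.4×10³ × 9.4⁴)/(8 × 103.0³ × 6.4)
    = 6.12107e+08 / 5.59476e+07 = 10.94 → 11 coils

11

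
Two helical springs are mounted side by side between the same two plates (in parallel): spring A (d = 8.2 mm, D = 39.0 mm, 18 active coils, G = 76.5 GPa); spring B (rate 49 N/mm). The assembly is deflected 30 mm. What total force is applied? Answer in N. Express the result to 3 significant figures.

k_A = Gd⁴/(8D³N_a) = (76.5×10³)(8.2⁴)/(8·39.0³·18) = 40.491 N/mm
Parallel: k_eq = 40.491 + 49 = 89.491 N/mm
F = k_eq·δ = 89.491·30 = 2684.7 N

2680 N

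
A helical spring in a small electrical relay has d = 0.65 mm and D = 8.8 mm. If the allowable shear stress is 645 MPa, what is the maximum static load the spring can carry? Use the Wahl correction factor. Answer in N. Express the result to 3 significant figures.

7.15 N

C = D/d = 8.8/0.65 = 13.5385
K_W = (4C−1)/(4C−4) + 0.615/C = 53.154/50.154 + 0.0454 = 1.1052
τ_max = K·8FD/(πd³) → F_max = τ_allow·πd³/(8DK)
F_max = 645·π·0.65³/(8·8.8·1.1052) = 556.48/77.809 = 7.1519 N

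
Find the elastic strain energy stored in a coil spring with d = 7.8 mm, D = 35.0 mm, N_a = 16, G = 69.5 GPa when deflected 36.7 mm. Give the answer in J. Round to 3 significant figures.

31.6 J

k = Gd⁴/(8D³N_a) = (69.5×10³)(7.8⁴)/(8·35.0³·16) = 46.876 N/mm
U = ½kδ² = 0.5 × 46.876 × 36.7² = 31568 N·mm = 31.568 J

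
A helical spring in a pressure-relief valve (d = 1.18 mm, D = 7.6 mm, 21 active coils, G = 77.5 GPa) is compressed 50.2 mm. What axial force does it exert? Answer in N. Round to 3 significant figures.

102 N

k = Gd⁴/(8D³N_a) = (77.5×10³)(1.18⁴)/(8·7.6³·21) = 2.0374 N/mm
F = k·δ = 2.0374 × 50.2 = 102.28 N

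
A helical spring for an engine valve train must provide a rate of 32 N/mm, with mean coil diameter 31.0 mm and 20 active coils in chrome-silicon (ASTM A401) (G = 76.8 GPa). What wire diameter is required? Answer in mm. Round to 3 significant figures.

6.68 mm

d = (8D³N_a·k / G)^(1/4) = (8·31.0³·20·32 / (76.8×10³))^0.25
  = (1986.1)^0.25 = 6.6757 mm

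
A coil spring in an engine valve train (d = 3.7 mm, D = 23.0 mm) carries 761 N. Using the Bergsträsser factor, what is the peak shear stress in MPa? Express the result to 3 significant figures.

Spring index C = D/d = 23.0/3.7 = 6.2162
K_B = (4C+2)/(4C−3) = 26.865/21.865 = 1.2287
τ₀ = 8FD/(πd³) = 8·761·23.0/(π·3.7³) = 140024/159.13 = 879.93 MPa
τ_max = K·τ₀ = 1.2287 × 879.93 = 1081.1 MPa

1080 MPa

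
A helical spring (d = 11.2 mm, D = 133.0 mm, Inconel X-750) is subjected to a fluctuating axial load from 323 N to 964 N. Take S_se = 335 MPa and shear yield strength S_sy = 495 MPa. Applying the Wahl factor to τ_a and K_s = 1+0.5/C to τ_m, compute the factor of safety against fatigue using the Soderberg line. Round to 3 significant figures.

C = D/d = 133.0/11.2 = 11.8750; K_W = (4C−1)/(4C−4)+0.615/C = 1.1208; K_s = 1+0.5/C = 1.0421
F_a = (F_max−F_min)/2 = 320.5 N; F_m = (F_max+F_min)/2 = 643.5 N
τ_a = K_W·8F_aD/(πd³) = 1.1208 × 77.262 = 86.592 MPa
τ_m = K_s·8F_mD/(πd³) = 1.0421 × 155.13 = 161.66 MPa
Soderberg: 1/n_f = τ_a/S_se + τ_m/S_sy = 86.592/335 + 161.66/495 = 0.25848 + 0.32658 = 0.58507
n_f = 1/0.58507 = 1.709

1.71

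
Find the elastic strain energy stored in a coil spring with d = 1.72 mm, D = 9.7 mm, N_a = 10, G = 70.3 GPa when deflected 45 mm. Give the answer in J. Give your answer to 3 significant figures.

k = Gd⁴/(8D³N_a) = (70.3×10³)(1.72⁴)/(8·9.7³·10) = 8.4268 N/mm
U = ½kδ² = 0.5 × 8.4268 × 45² = 8532.2 N·mm = 8.5322 J

8.53 J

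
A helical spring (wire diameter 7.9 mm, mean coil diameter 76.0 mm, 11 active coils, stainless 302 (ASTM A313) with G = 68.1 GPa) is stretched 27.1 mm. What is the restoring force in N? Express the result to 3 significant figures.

186 N

k = Gd⁴/(8D³N_a) = (68.1×10³)(7.9⁴)/(8·76.0³·11) = 6.8664 N/mm
F = k·δ = 6.8664 × 27.1 = 186.08 N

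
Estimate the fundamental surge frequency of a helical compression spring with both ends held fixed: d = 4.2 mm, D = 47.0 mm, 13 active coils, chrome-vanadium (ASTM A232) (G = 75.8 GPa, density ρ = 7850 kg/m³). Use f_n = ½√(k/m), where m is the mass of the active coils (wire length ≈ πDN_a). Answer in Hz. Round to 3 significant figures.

51.1 Hz

k = Gd⁴/(8D³N_a) = (75.8×10³)(4.2⁴)/(8·47.0³·13) = 2.1844 N/mm = 2184.4 N/m
Wire length L = πDN_a = π·47.0·13 = 1919.5 mm
m = ρ·(πd²/4)·L = 7850 × 13.854×10⁻⁶ m² × 1.9195 m = 0.20876 kg
f_n = ½√(k/m) = 0.5·√(2184.4/0.20876) = 0.5·√(10464) = 51.146 Hz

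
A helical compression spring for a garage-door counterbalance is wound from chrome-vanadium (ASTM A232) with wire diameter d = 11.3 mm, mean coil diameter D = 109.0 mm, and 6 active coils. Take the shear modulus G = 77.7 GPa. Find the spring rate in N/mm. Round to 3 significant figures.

k = Gd⁴/(8D³N_a) = (77.7×10³ × 11.3⁴) / (8 × 109.0³ × 6)
  = 1.26688e+09 / 6.21614e+07 = 20.38 N/mm

20.4 N/mm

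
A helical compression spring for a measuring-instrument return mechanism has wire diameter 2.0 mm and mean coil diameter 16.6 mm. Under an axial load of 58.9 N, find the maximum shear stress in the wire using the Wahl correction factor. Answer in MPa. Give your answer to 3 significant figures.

366 MPa

Spring index C = D/d = 16.6/2.0 = 8.3000
K_W = (4C−1)/(4C−4) + 0.615/C = 32.200/29.200 + 0.0741 = 1.1768
τ₀ = 8FD/(πd³) = 8·58.9·16.6/(π·2.0³) = 7821.92/25.133 = 311.22 MPa
τ_max = K·τ₀ = 1.1768 × 311.22 = 366.26 MPa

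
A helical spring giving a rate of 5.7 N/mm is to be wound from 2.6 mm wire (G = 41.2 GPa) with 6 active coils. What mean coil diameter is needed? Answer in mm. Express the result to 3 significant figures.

19.0 mm

D = (Gd⁴/(8N_a·k))^(1/3) = (41.2×10³·2.6⁴/(8·6·5.7))^(1/3)
  = (6881.36)^(1/3) = 19.0206 mm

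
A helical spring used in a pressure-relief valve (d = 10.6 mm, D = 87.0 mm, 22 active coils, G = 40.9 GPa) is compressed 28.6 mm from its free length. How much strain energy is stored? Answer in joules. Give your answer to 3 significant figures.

k = Gd⁴/(8D³N_a) = (40.9×10³)(10.6⁴)/(8·87.0³·22) = 4.4553 N/mm
U = ½kδ² = 0.5 × 4.4553 × 28.6² = 1822.1 N·mm = 1.8221 J

1.82 J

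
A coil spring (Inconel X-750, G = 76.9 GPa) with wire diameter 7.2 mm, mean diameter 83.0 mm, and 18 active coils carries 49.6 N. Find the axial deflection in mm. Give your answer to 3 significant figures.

19.8 mm

k = Gd⁴/(8D³N_a) = (76.9×10³)(7.2⁴)/(8·83.0³·18) = 2.5099 N/mm
δ = F/k = 49.6 / 2.5099 = 19.762 mm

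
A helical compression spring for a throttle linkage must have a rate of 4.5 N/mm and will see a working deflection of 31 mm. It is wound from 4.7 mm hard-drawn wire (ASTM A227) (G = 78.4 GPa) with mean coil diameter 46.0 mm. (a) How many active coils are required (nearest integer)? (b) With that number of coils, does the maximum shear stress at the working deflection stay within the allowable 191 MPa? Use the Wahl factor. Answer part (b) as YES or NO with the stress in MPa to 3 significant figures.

(a) 11 coils; (b) YES, τ_max = 179 MPa

N_a = Gd⁴/(8D³k) = (78.4×10³)(4.7⁴)/(8·46.0³·4.5) = 10.92 → N_a = 11
Actual rate k = Gd⁴/(8D³·11) = 4.4663 N/mm
Working load F = kδ = 4.4663·31 = 138.46 N
C = 46.0/4.7 = 9.7872; K_W = (4C−1)/(4C−4)+0.615/C = 1.1482
τ_max = K_W·8FD/(πd³) = 1.1482·156.21 = 179.36 MPa
τ_max ≤ 191 MPa → acceptable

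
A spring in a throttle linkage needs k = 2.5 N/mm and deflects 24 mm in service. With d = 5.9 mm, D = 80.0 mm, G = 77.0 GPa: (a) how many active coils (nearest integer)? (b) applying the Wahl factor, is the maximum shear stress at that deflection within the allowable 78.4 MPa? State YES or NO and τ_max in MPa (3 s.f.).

(a) 9 coils; (b) YES, τ_max = 66.6 MPa

N_a = Gd⁴/(8D³k) = (77.0×10³)(5.9⁴)/(8·80.0³·2.5) = 9.112 → N_a = 9
Actual rate k = Gd⁴/(8D³·9) = 2.531 N/mm
Working load F = kδ = 2.531·24 = 60.745 N
C = 80.0/5.9 = 13.5593; K_W = (4C−1)/(4C−4)+0.615/C = 1.1051
τ_max = K_W·8FD/(πd³) = 1.1051·60.253 = 66.584 MPa
τ_max ≤ 78.4 MPa → acceptable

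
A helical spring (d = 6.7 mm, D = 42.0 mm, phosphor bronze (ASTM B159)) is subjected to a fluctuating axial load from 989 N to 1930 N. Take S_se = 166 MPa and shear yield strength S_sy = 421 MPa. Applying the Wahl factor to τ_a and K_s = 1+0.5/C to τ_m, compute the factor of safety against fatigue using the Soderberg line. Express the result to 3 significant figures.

0.387

C = D/d = 42.0/6.7 = 6.2687; K_W = (4C−1)/(4C−4)+0.615/C = 1.2405; K_s = 1+0.5/C = 1.0798
F_a = (F_max−F_min)/2 = 470.5 N; F_m = (F_max+F_min)/2 = 1459.5 N
τ_a = K_W·8F_aD/(πd³) = 1.2405 × 167.31 = 207.54 MPa
τ_m = K_s·8F_mD/(πd³) = 1.0798 × 519 = 560.4 MPa
Soderberg: 1/n_f = τ_a/S_se + τ_m/S_sy = 207.54/166 + 560.4/421 = 1.25026 + 1.33111 = 2.5814
n_f = 1/2.5814 = 0.3874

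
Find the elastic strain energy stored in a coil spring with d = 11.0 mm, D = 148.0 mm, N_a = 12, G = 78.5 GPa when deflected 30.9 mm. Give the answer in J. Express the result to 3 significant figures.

1.76 J

k = Gd⁴/(8D³N_a) = (78.5×10³)(11.0⁴)/(8·148.0³·12) = 3.693 N/mm
U = ½kδ² = 0.5 × 3.693 × 30.9² = 1763.1 N·mm = 1.7631 J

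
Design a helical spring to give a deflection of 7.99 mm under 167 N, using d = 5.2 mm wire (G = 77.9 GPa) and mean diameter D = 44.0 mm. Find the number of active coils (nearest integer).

4

Required rate k = F/δ = 167/7.99 = 20.901 N/mm
N_a = Gd⁴/(8D³k) = (77.9×10³ × 5.2⁴)/(8 × 44.0³ × 20.901)
    = 5.69575e+07 / 1.42435e+07 = 3.999 → 4 coils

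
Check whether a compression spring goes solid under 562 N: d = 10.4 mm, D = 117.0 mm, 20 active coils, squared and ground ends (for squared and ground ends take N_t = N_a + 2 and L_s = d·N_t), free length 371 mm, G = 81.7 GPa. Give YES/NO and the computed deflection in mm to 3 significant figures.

YES, δ = 151 mm

k = Gd⁴/(8D³N_a) = (81.7×10³)(10.4⁴)/(8·117.0³·20) = 3.7297 N/mm
N_t = 22; L_s = 10.4·22 = 228.8 mm; δ_solid = L₀ − L_s = 371 − 228.8 = 142.2 mm
δ = F/k = 562/3.7297 = 150.68 mm
δ ≥ δ_solid → spring goes solid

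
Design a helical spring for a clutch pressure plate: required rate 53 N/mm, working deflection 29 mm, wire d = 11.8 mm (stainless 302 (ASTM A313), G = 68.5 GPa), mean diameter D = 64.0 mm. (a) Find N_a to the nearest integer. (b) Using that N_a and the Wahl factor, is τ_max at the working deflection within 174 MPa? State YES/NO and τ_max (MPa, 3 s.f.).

N_a = Gd⁴/(8D³k) = (68.5×10³)(11.8⁴)/(8·64.0³·53) = 11.95 → N_a = 12
Actual rate k = Gd⁴/(8D³·12) = 52.772 N/mm
Working load F = kδ = 52.772·29 = 1530.4 N
C = 64.0/11.8 = 5.4237; K_W = (4C−1)/(4C−4)+0.615/C = 1.2829
τ_max = K_W·8FD/(πd³) = 1.2829·151.8 = 194.75 MPa
τ_max > 174 MPa → exceeds allowable

(a) 12 coils; (b) NO, τ_max = 195 MPa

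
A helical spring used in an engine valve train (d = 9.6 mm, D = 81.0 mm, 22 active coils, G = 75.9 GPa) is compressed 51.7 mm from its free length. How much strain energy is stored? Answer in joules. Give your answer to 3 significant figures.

k = Gd⁴/(8D³N_a) = (75.9×10³)(9.6⁴)/(8·81.0³·22) = 6.8922 N/mm
U = ½kδ² = 0.5 × 6.8922 × 51.7² = 9211.1 N·mm = 9.2111 J

9.21 J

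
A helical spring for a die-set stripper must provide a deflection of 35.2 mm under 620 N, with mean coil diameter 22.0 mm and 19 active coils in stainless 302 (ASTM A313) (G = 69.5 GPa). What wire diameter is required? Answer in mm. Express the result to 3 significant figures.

Required rate k = F/δ = 620/35.2 = 17.614 N/mm
d = (8D³N_a·k / G)^(1/4) = (8·22.0³·19·17.614 / (69.5×10³))^0.25
  = (410.18)^0.25 = 4.5003 mm

4.50 mm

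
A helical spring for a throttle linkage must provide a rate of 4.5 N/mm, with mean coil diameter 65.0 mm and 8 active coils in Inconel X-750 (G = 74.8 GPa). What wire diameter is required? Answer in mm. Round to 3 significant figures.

5.70 mm

d = (8D³N_a·k / G)^(1/4) = (8·65.0³·8·4.5 / (74.8×10³))^0.25
  = (1057.4)^0.25 = 5.7024 mm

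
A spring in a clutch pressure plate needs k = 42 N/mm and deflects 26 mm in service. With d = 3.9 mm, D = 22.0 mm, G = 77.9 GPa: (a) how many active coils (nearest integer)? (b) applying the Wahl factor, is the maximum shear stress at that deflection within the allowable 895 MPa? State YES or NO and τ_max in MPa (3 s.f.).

N_a = Gd⁴/(8D³k) = (77.9×10³)(3.9⁴)/(8·22.0³·42) = 5.037 → N_a = 5
Actual rate k = Gd⁴/(8D³·5) = 42.312 N/mm
Working load F = kδ = 42.312·26 = 1100.1 N
C = 22.0/3.9 = 5.6410; K_W = (4C−1)/(4C−4)+0.615/C = 1.2706
τ_max = K_W·8FD/(πd³) = 1.2706·1039 = 1320.2 MPa
τ_max > 895 MPa → exceeds allowable

(a) 5 coils; (b) NO, τ_max = 1320 MPa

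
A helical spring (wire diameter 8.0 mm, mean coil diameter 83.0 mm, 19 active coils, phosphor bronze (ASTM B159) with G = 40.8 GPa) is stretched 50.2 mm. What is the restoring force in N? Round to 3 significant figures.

k = Gd⁴/(8D³N_a) = (40.8×10³)(8.0⁴)/(8·83.0³·19) = 1.9228 N/mm
F = k·δ = 1.9228 × 50.2 = 96.526 N

96.5 N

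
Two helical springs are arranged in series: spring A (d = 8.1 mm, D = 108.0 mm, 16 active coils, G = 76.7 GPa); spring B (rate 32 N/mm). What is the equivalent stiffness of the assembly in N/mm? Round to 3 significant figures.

1.92 N/mm

k_A = Gd⁴/(8D³N_a) = (76.7×10³)(8.1⁴)/(8·108.0³·16) = 2.0476 N/mm
Series: 1/k_eq = 1/2.0476 + 1/32 = 0.51962; k_eq = 1.9245 N/mm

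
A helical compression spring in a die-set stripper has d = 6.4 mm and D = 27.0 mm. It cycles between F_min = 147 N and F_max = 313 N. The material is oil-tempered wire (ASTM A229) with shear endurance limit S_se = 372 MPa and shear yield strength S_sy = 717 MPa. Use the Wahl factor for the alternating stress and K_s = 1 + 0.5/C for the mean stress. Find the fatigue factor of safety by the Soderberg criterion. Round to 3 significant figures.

C = D/d = 27.0/6.4 = 4.2188; K_W = (4C−1)/(4C−4)+0.615/C = 1.3788; K_s = 1+0.5/C = 1.1185
F_a = (F_max−F_min)/2 = 83 N; F_m = (F_max+F_min)/2 = 230 N
τ_a = K_W·8F_aD/(πd³) = 1.3788 × 21.769 = 30.015 MPa
τ_m = K_s·8F_mD/(πd³) = 1.1185 × 60.324 = 67.474 MPa
Soderberg: 1/n_f = τ_a/S_se + τ_m/S_sy = 30.015/372 + 67.474/717 = 0.08069 + 0.09411 = 0.17479
n_f = 1/0.17479 = 5.721

5.72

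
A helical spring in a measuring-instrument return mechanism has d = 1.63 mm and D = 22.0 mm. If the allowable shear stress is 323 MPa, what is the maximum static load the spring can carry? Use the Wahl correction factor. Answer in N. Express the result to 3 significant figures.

C = D/d = 22.0/1.63 = 13.4969
K_W = (4C−1)/(4C−4) + 0.615/C = 52.988/49.988 + 0.0456 = 1.1056
τ_max = K·8FD/(πd³) → F_max = τ_allow·πd³/(8DK)
F_max = 323·π·1.63³/(8·22.0·1.1056) = 4394.6/194.58 = 22.585 N

22.6 N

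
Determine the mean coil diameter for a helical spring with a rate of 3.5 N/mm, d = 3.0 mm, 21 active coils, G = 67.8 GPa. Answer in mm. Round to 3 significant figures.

21.1 mm

D = (Gd⁴/(8N_a·k))^(1/3) = (67.8×10³·3.0⁴/(8·21·3.5))^(1/3)
  = (9339.8)^(1/3) = 21.0594 mm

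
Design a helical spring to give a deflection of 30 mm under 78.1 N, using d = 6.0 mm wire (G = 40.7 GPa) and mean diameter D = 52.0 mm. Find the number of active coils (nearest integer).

Required rate k = F/δ = 78.1/30 = 2.6033 N/mm
N_a = Gd⁴/(8D³k) = (40.7×10³ × 6.0⁴)/(8 × 52.0³ × 2.6033)
    = 5.27472e+07 / 2.9284e+06 = 18.01 → 18 coils

18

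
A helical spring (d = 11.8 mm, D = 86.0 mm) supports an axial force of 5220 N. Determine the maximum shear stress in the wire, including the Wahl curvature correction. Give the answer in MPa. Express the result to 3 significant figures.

Spring index C = D/d = 86.0/11.8 = 7.2881
K_W = (4C−1)/(4C−4) + 0.615/C = 28.153/25.153 + 0.0844 = 1.2037
τ₀ = 8FD/(πd³) = 8·5220·86.0/(π·11.8³) = 3.59136e+06/5161.7 = 695.77 MPa
τ_max = K·τ₀ = 1.2037 × 695.77 = 837.46 MPa

837 MPa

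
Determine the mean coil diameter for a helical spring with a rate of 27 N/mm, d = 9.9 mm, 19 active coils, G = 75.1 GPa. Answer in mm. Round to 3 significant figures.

D = (Gd⁴/(8N_a·k))^(1/3) = (75.1×10³·9.9⁴/(8·19·27))^(1/3)
  = (175782)^(1/3) = 56.0176 mm

56.0 mm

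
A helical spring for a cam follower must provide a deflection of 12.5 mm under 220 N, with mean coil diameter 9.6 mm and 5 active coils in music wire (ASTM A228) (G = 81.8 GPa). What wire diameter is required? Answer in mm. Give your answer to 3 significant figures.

1.66 mm

Required rate k = F/δ = 220/12.5 = 17.6 N/mm
d = (8D³N_a·k / G)^(1/4) = (8·9.6³·5·17.6 / (81.8×10³))^0.25
  = (7.6144)^0.25 = 1.6611 mm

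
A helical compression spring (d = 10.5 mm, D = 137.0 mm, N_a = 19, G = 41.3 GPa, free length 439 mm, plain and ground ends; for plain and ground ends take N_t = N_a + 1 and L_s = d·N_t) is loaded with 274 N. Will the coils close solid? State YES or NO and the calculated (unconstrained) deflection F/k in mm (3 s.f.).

k = Gd⁴/(8D³N_a) = (41.3×10³)(10.5⁴)/(8·137.0³·19) = 1.2844 N/mm
N_t = 20; L_s = 10.5·20 = 210 mm; δ_solid = L₀ − L_s = 439 − 210 = 229 mm
δ = F/k = 274/1.2844 = 213.33 mm
δ < δ_solid → spring does not go solid

NO, δ = 213 mm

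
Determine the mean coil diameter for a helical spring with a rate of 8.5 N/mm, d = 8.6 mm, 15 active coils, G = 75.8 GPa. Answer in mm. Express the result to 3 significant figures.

74.1 mm

D = (Gd⁴/(8N_a·k))^(1/3) = (75.8×10³·8.6⁴/(8·15·8.5))^(1/3)
  = (406502)^(1/3) = 74.0777 mm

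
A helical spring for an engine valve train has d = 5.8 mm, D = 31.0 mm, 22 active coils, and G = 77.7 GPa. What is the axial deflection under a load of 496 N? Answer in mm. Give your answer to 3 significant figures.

k = Gd⁴/(8D³N_a) = (77.7×10³)(5.8⁴)/(8·31.0³·22) = 16.77 N/mm
δ = F/k = 496 / 16.77 = 29.576 mm

29.6 mm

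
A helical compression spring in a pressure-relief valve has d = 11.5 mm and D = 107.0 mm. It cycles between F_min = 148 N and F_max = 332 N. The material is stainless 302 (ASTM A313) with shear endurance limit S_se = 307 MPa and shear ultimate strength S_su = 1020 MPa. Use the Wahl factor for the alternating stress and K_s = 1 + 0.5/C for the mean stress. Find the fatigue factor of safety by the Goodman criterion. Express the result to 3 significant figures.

C = D/d = 107.0/11.5 = 9.3043; K_W = (4C−1)/(4C−4)+0.615/C = 1.1564; K_s = 1+0.5/C = 1.0537
F_a = (F_max−F_min)/2 = 92 N; F_m = (F_max+F_min)/2 = 240 N
τ_a = K_W·8F_aD/(πd³) = 1.1564 × 16.482 = 19.06 MPa
τ_m = K_s·8F_mD/(πd³) = 1.0537 × 42.997 = 45.308 MPa
Goodman: 1/n_f = τ_a/S_se + τ_m/S_su = 19.06/307 + 45.308/1020 = 0.06209 + 0.04442 = 0.10651
n_f = 1/0.10651 = 9.389

9.39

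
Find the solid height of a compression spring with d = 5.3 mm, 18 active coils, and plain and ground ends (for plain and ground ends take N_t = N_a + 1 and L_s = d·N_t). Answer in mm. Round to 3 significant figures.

plain and ground ends: N_t = N_a + 1 = 18 + 1 = 19
L_s = d·N_t = 5.3 × 19 = 100.7 mm

101 mm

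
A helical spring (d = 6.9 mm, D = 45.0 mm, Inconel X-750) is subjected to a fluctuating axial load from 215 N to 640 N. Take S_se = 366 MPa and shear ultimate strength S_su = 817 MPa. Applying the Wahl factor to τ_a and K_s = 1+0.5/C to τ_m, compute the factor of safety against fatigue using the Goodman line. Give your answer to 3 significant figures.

C = D/d = 45.0/6.9 = 6.5217; K_W = (4C−1)/(4C−4)+0.615/C = 1.2301; K_s = 1+0.5/C = 1.0767
F_a = (F_max−F_min)/2 = 212.5 N; F_m = (F_max+F_min)/2 = 427.5 N
τ_a = K_W·8F_aD/(πd³) = 1.2301 × 74.125 = 91.183 MPa
τ_m = K_s·8F_mD/(πd³) = 1.0767 × 149.12 = 160.55 MPa
Goodman: 1/n_f = τ_a/S_se + τ_m/S_su = 91.183/366 + 160.55/817 = 0.24913 + 0.19652 = 0.44565
n_f = 1/0.44565 = 2.244

2.24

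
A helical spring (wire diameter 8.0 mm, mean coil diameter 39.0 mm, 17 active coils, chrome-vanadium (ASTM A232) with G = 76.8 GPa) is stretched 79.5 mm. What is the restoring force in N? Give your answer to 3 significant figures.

k = Gd⁴/(8D³N_a) = (76.8×10³)(8.0⁴)/(8·39.0³·17) = 38.993 N/mm
F = k·δ = 38.993 × 79.5 = 3100 N

3100 N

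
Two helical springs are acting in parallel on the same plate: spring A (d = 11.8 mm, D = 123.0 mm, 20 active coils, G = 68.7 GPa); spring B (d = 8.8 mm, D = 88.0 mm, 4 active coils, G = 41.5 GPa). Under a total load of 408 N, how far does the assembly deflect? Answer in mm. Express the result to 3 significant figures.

25.7 mm

k_A = Gd⁴/(8D³N_a) = (68.7×10³)(11.8⁴)/(8·123.0³·20) = 4.4735 N/mm
k_B = Gd⁴/(8D³N_a) = (41.5×10³)(8.8⁴)/(8·88.0³·4) = 11.413 N/mm
Parallel: k_eq = 4.4735 + 11.413 = 15.886 N/mm
δ = F/k_eq = 408/15.886 = 25.683 mm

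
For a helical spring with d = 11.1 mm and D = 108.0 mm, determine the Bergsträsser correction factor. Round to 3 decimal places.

1.139

C = D/d = 108.0/11.1 = 9.7297
K_B = (4C+2)/(4C−3) = 40.919/35.919 = 1.1392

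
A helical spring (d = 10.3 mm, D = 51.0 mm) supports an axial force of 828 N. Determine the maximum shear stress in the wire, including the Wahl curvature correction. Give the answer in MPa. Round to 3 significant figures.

129 MPa

Spring index C = D/d = 51.0/10.3 = 4.9515
K_W = (4C−1)/(4C−4) + 0.615/C = 18.806/15.806 + 0.1242 = 1.3140
τ₀ = 8FD/(πd³) = 8·828·51.0/(π·10.3³) = 337824/3432.9 = 98.408 MPa
τ_max = K·τ₀ = 1.3140 × 98.408 = 129.31 MPa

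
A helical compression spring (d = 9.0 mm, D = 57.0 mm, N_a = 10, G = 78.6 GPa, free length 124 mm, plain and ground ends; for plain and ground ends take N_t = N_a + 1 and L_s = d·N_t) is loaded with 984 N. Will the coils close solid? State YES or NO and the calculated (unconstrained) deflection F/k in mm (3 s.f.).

k = Gd⁴/(8D³N_a) = (78.6×10³)(9.0⁴)/(8·57.0³·10) = 34.808 N/mm
N_t = 11; L_s = 9.0·11 = 99 mm; δ_solid = L₀ − L_s = 124 − 99 = 25 mm
δ = F/k = 984/34.808 = 28.269 mm
δ ≥ δ_solid → spring goes solid

YES, δ = 28.3 mm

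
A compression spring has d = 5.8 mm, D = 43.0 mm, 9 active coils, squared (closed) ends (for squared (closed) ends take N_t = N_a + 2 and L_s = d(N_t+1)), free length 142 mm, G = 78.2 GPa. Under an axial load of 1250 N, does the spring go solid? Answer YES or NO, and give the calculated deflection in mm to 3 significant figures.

YES, δ = 80.9 mm

k = Gd⁴/(8D³N_a) = (78.2×10³)(5.8⁴)/(8·43.0³·9) = 15.459 N/mm
N_t = 11; L_s = 5.8·12 = 69.6 mm; δ_solid = L₀ − L_s = 142 − 69.6 = 72.4 mm
δ = F/k = 1250/15.459 = 80.859 mm
δ ≥ δ_solid → spring goes solid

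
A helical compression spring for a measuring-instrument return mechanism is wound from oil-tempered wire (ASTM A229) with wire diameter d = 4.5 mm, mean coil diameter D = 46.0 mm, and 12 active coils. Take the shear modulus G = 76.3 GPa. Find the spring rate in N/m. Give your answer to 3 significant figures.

k = Gd⁴/(8D³N_a) = (76.3×10³ × 4.5⁴) / (8 × 46.0³ × 12)
  = 3.12878e+07 / 9.34426e+06 = 3.3483 N/mm = 3348.3 N/m

3350 N/m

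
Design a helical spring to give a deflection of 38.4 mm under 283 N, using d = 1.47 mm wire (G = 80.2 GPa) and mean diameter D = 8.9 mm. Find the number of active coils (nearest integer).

9

Required rate k = F/δ = 283/38.4 = 7.3698 N/mm
N_a = Gd⁴/(8D³k) = (80.2×10³ × 1.47⁴)/(8 × 8.9³ × 7.3698)
    = 374493 / 41563.8 = 9.01 → 9 coils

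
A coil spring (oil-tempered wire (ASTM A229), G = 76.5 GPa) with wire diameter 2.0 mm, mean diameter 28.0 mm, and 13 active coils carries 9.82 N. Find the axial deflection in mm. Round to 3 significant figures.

k = Gd⁴/(8D³N_a) = (76.5×10³)(2.0⁴)/(8·28.0³·13) = 0.53613 N/mm
δ = F/k = 9.82 / 0.53613 = 18.316 mm

18.3 mm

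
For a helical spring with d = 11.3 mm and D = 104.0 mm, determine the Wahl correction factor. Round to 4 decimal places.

1.1582

C = D/d = 104.0/11.3 = 9.2035
K_W = (4C−1)/(4C−4) + 0.615/C = 35.814/32.814 + 0.0668 = 1.1582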